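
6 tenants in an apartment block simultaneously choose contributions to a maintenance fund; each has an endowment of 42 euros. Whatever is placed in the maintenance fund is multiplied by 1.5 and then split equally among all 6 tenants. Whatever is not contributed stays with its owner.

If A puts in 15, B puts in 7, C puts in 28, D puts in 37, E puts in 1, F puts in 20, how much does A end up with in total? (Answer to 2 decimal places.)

54.00 euros

Total contributed: 15 + 7 + 28 + 37 + 1 + 20 = 108.
Each receives 1.5 × 108 / 6 = 27.00 from the maintenance fund.
A keeps 42 − 15 = 27, so A's payoff is 27 + 27.00 = 54.00.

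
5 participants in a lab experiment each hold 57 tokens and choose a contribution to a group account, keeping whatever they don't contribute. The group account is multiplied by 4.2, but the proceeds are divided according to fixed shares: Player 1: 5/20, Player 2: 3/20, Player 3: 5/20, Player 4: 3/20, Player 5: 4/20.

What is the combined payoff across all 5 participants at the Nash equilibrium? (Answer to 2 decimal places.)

649.80 tokens

For player j, contributing a unit is worthwhile iff 4.2 × (j's share) ≥ 1, i.e. iff j's share is at least 0.2381.
Player 1 and Player 3 clear that bar, contributing 57 each; the remaining 3 contribute 0. Total contributed: 114.
The group account pays out 4.2 × 114 = 478.80 in total (split across the unequal shares, but the aggregate is all that matters for the group sum).
The 3 free-riders keep 57 each, adding 171. Group total = 171 + 478.80 = 649.80.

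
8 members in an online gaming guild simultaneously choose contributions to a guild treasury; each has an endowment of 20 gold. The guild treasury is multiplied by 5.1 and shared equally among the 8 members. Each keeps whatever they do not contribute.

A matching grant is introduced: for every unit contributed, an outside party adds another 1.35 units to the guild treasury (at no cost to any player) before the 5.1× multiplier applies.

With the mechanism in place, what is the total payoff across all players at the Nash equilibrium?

With the mechanism, a contributed unit returns 5.1 × 2.35 / 8 = 1.4981 per unit of net cost to the contributor — now above 1 — so contributing fully is weakly dominant for every player.
At the Nash equilibrium everyone contributes 20. Group total payoff = 5.1 × 2.35 × 160 = 1917.60.

1917.60 gold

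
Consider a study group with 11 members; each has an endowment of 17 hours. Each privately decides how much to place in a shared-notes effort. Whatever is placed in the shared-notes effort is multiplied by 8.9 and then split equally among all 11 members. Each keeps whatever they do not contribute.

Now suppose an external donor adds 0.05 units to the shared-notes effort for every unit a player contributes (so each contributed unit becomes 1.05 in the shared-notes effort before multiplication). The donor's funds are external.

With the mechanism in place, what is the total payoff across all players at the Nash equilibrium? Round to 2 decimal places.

Even with the mechanism, each unit contributed returns only 8.9 × 1.05 / 11 = 0.8495 per unit of net cost, so contributing nothing is still dominant.
At the Nash equilibrium no one contributes; group total payoff = 11 × 17 = 187.

187.00 hours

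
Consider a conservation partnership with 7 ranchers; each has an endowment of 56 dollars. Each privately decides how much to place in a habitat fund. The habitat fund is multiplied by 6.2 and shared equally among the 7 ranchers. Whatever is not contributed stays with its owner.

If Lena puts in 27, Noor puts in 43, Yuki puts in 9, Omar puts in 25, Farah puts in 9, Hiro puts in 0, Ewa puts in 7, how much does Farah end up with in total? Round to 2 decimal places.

153.29 dollars

Total contributed: 27 + 43 + 9 + 25 + 9 + 0 + 7 = 120.
Each receives 6.2 × 120 / 7 = 106.29 from the habitat fund.
Farah keeps 56 − 9 = 47, so Farah's payoff is 47 + 106.29 = 153.29.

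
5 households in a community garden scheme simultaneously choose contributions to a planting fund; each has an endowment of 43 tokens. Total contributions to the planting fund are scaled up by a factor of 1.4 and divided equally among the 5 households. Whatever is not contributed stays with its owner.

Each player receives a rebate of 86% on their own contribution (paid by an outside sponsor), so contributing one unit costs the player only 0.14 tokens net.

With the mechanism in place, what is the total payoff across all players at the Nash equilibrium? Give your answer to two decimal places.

485.90 tokens

The effective private return per unit is now (1.4/5) / 0.14 = 2.0000 > 1, so every player's dominant strategy flips to full contribution.
So the Nash equilibrium is full contribution by all 5; the group earns 5 × (43 × 0.86 + 1.4 × 43) = 485.90.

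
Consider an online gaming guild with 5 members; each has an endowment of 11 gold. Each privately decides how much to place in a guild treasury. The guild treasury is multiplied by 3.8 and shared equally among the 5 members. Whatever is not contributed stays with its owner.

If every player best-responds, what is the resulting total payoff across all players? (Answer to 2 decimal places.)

Each contributed unit returns 3.8/5 = 0.7600 to its contributor — below 1 — so contributing 0 is dominant for every player. At the Nash equilibrium everyone keeps their 11, and the group total is 5 × 11 = 55.

55.00 gold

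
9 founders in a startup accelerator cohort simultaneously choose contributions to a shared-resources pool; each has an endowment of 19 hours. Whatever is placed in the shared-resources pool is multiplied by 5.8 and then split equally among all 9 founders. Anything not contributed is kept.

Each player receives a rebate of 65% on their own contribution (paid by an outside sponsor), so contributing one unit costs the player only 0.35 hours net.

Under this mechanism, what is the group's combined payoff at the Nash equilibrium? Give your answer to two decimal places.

1102.95 hours

The effective private return per unit is now (5.8/9) / 0.35 = 1.8413 > 1, so every player's dominant strategy flips to full contribution.
So the Nash equilibrium is full contribution by all 9; the group earns 9 × (19 × 0.65 + 5.8 × 19) = 1102.95.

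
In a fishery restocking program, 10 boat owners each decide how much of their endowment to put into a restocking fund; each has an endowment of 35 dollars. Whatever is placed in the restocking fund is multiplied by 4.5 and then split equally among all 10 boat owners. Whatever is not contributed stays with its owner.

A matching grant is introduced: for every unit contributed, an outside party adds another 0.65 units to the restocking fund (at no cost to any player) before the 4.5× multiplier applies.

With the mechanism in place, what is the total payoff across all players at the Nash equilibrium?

The effective private return is 4.5 × 1.65 / 10 = 0.7425, which is still under 1, so the mechanism doesn't change anyone's dominant strategy: zero contribution.
Everyone keeps their endowment and the group total is 10 × 35 = 350.

350.00 dollars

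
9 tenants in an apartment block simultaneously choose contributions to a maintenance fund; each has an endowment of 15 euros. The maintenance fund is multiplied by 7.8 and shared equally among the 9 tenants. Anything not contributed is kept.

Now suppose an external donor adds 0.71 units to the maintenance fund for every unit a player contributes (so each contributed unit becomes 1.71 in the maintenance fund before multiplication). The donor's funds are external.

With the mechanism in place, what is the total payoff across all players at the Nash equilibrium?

1800.63 euros

With the mechanism, a contributed unit returns 7.8 × 1.71 / 9 = 1.4820 per unit of net cost to the contributor — now above 1 — so contributing fully is weakly dominant for every player.
So the Nash equilibrium is full contribution by all 9; the group earns 7.8 × 1.71 × 135 = 1800.63.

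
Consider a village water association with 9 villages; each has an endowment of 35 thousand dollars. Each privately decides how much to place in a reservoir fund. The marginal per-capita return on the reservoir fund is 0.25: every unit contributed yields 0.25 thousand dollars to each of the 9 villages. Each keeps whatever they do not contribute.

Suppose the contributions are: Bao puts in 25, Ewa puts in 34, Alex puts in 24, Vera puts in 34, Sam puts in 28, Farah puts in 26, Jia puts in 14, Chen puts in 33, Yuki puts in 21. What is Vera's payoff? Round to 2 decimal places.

Total contributed: 25 + 34 + 24 + 34 + 28 + 26 + 14 + 33 + 21 = 239.
Each receives 0.25 × 239 = 59.75 from the reservoir fund.
Vera keeps 35 − 34 = 1, so Vera's payoff is 1 + 59.75 = 60.75.

60.75 thousand dollars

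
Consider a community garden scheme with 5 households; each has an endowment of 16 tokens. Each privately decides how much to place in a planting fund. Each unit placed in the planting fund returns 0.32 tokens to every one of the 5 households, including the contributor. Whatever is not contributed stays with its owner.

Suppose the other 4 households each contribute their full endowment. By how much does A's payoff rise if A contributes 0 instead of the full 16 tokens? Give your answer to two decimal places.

Switching from a contribution of 16 to 0 lets A keep an extra 16 tokens, but lowers the planting fund by 16, which costs A their own share of that drop: 0.32 × 16 = 5.12.
Net gain = 16 − 5.12 = 10.88. The private return per contributed unit (0.32) is below 1, so free-riding is indeed the best response regardless of what the others do.

10.88 tokens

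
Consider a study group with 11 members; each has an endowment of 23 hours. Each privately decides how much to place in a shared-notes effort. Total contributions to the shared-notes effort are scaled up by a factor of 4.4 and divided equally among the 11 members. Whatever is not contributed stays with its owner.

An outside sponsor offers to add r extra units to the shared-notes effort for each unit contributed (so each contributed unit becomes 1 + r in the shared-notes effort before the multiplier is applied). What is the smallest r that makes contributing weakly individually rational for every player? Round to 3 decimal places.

1.500

With matching at rate r, one contributed unit becomes (1 + r) in the shared-notes effort and returns 4.4 × (1 + r) / 11 to the contributor.
Setting this equal to 1: 1 + r = 11/4.4 = 2.5000.
So the minimum matching rate is r = 2.5000 − 1 = 1.500.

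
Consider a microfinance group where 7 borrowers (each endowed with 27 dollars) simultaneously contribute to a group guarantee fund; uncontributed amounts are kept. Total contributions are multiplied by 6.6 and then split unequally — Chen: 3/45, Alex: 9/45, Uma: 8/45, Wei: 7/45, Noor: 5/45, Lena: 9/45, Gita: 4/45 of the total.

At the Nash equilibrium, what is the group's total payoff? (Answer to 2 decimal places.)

Player j's private return per contributed unit is 6.6 × (j's share). Contributing is weakly dominant for j when that share is at least 1/6.6 = 0.1515, and contributing 0 is dominant otherwise.
Alex, Uma, Wei and Lena are above the threshold, contributing 27 each; the remaining 3 contribute 0. Total contributed: 108.
The group guarantee fund pays out 6.6 × 108 = 712.80 in total (split across the unequal shares, but the aggregate is all that matters for the group sum).
The 3 free-riders keep 27 each, adding 81. Group total = 81 + 712.80 = 793.80.

793.80 dollars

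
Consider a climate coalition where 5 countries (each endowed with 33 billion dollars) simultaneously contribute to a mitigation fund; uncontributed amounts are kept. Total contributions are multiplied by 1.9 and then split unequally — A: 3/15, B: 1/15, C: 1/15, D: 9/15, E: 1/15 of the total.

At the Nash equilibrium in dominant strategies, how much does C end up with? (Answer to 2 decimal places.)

37.18 billion dollars

A player with share s gets back 1.9·s per unit contributed, so full contribution is dominant for anyone with s > 1/1.9 = 0.5263 and zero contribution is dominant for anyone below.
The only share above 0.5263 is D's 9/15, contributing 33; the remaining 4 contribute 0. Total contributed: 33.
C keeps 33 and receives 1.9 × 33 × 1/15 = 4.18 from the mitigation fund, for a payoff of 37.18.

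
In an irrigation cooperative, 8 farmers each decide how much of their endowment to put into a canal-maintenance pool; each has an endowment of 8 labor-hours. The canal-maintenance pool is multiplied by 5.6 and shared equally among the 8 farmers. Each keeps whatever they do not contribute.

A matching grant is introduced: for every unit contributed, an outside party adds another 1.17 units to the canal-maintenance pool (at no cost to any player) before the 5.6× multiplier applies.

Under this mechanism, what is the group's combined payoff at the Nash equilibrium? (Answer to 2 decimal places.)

With the mechanism, a contributed unit returns 5.6 × 2.17 / 8 = 1.5190 per unit of net cost to the contributor — now above 1 — so contributing fully is weakly dominant for every player.
So the Nash equilibrium is full contribution by all 8; the group earns 5.6 × 2.17 × 64 = 777.73.

777.73 labor-hours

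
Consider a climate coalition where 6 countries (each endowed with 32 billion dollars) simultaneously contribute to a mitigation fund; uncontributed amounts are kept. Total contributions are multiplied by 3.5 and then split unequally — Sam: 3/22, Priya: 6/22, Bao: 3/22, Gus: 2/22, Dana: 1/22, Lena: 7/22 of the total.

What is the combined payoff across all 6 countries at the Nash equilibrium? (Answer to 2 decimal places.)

Each unit j contributes comes back to j as 3.5 × (j's share), so j prefers to contribute only if that share exceeds 1/3.5 = 0.2857; otherwise keeping the unit dominates.
Lena alone (share 7/22) is above the threshold, contributing 32; the remaining 5 contribute 0. Total contributed: 32.
The mitigation fund pays out 3.5 × 32 = 112.00 in total (split across the unequal shares, but the aggregate is all that matters for the group sum).
The 5 free-riders keep 32 each, adding 160. Group total = 160 + 112.00 = 272.00.

272.00 billion dollars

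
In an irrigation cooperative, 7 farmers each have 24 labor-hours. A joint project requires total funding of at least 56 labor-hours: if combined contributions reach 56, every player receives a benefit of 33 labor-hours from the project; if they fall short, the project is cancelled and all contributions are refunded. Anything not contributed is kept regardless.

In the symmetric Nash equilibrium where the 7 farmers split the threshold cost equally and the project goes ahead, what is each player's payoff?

49 labor-hours

Equal share of the threshold: 56/7 = 8.
At this profile no one gains by cutting their contribution: any cut drops the total below 56, the project is cancelled, contributions are refunded, and the deviator ends with 24, which is less than 24 − 8 + 33 = 49. Contributing more than 8 just wastes the excess. So contributing exactly 8 is a best response.
Each player's payoff: 24 − 8 + 33 = 49.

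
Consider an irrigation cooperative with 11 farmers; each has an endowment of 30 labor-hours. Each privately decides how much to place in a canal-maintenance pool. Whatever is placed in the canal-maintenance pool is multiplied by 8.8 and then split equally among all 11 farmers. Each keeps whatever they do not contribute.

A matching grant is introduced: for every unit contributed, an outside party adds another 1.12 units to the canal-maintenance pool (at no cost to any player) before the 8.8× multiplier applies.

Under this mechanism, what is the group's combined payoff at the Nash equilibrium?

With the mechanism, a contributed unit returns 8.8 × 2.12 / 11 = 1.6960 per unit of net cost to the contributor — now above 1 — so contributing fully is weakly dominant for every player.
So the Nash equilibrium is full contribution by all 11; the group earns 8.8 × 2.12 × 330 = 6156.48.

6156.48 labor-hours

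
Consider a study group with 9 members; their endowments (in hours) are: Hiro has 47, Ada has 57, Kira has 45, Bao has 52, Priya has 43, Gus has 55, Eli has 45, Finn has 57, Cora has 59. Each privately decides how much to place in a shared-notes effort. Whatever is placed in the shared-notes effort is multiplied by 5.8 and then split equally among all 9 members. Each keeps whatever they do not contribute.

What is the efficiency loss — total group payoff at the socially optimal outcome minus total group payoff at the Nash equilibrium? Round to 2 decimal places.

2208.00 hours

The private return per contributed unit is 5.8/9 = 0.6444 < 1 for every player regardless of endowment, so the Nash equilibrium is zero contribution and the group total is Σ E_j = 47 + 57 + 45 + 52 + 43 + 55 + 45 + 57 + 59 = 460.
Each contributed unit returns 5.800 to the group, so the social optimum is full contribution by everyone: group total = 5.800 × 460 = 2668.00.
Efficiency loss = (5.800 − 1) × 460 = 2208.00.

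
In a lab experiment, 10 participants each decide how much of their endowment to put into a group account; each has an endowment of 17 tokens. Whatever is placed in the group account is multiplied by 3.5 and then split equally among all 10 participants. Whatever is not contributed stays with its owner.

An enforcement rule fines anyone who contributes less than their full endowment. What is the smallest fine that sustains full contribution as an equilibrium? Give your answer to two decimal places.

11.05 tokens

Given the others contribute fully, the best deviation is to contribute 0 (any partial contribution still incurs the fine and gives up units whose private return 0.3500 is below 1).
Deviating from 17 to 0 saves 17 tokens but forfeits the deviator's share of the drop in the group account: 3.5/10 × 17 = 5.95.
So the deviation gain is 17 − 5.95 = 11.05, and the fine must be at least 11.05 tokens to wipe it out.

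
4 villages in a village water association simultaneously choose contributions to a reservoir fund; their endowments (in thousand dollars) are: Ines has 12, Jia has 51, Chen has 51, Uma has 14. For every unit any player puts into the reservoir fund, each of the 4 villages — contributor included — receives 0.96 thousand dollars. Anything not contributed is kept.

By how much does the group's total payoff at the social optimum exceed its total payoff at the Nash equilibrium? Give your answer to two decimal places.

363.52 thousand dollars

The private return per contributed unit is 0.96 < 1 for everyone, so the Nash equilibrium is zero contribution and the group total is Σ E_j = 12 + 51 + 51 + 14 = 128.
Each contributed unit returns 3.840 to the group, so the social optimum is full contribution by everyone: group total = 3.840 × 128 = 491.52.
Efficiency loss = (3.840 − 1) × 128 = 363.52.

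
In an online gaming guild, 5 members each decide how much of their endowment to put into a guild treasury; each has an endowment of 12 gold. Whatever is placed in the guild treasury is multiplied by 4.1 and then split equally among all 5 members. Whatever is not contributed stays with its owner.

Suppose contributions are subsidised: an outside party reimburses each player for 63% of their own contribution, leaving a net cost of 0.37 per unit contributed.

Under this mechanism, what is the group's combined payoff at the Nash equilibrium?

283.80 gold

The effective private return per unit is now (4.1/5) / 0.37 = 2.2162 > 1, so every player's dominant strategy flips to full contribution.
At the Nash equilibrium everyone contributes 12. Group total payoff = 5 × (12 × 0.63 + 4.1 × 12) = 283.80.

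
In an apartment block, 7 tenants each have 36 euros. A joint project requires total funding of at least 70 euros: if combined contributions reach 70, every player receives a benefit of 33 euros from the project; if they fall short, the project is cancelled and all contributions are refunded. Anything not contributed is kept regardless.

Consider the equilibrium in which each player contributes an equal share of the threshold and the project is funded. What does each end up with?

59 euros

Equal share of the threshold: 70/7 = 10.
At this profile no one gains by cutting their contribution: any cut drops the total below 70, the project is cancelled, contributions are refunded, and the deviator ends with 36, which is less than 36 − 10 + 33 = 59. Contributing more than 10 just wastes the excess. So contributing exactly 10 is a best response.
Each player's payoff: 36 − 10 + 33 = 59.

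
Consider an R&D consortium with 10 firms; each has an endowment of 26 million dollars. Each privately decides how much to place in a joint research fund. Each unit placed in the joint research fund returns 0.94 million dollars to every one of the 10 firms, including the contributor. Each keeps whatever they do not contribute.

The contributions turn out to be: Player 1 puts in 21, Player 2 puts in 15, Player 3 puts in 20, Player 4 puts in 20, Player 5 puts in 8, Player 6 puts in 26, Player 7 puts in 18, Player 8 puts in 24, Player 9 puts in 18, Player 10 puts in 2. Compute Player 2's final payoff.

Total contributed: 21 + 15 + 20 + 20 + 8 + 26 + 18 + 24 + 18 + 2 = 172.
Each receives 0.94 × 172 = 161.68 from the joint research fund.
Player 2 keeps 26 − 15 = 11, so Player 2's payoff is 11 + 161.68 = 172.68.

172.68 million dollars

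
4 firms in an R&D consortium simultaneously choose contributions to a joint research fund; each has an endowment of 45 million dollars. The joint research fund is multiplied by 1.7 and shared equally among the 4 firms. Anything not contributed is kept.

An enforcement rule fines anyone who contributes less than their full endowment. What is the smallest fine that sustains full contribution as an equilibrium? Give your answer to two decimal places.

Given the others contribute fully, the best deviation is to contribute 0 (any partial contribution still incurs the fine and gives up units whose private return 0.4250 is below 1).
Deviating from 45 to 0 saves 45 million dollars but forfeits the deviator's share of the drop in the joint research fund: 1.7/4 × 45 = 19.12.
So the deviation gain is 45 − 19.12 = 25.88, and the fine must be at least 25.88 million dollars to wipe it out.

25.88 million dollars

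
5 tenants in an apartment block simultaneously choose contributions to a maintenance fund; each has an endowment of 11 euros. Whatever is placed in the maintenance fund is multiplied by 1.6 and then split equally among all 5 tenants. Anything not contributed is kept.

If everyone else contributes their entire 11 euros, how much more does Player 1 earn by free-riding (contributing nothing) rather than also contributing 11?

7.48 euros

Switching from a contribution of 11 to 0 lets Player 1 keep an extra 11 euros, but lowers the maintenance fund by 11, which costs Player 1 their own share of that drop: 1.6/5 × 11 = 3.52.
Net gain = 11 − 3.52 = 7.48. The private return per contributed unit (0.3200) is below 1, so free-riding is indeed the best response regardless of what the others do.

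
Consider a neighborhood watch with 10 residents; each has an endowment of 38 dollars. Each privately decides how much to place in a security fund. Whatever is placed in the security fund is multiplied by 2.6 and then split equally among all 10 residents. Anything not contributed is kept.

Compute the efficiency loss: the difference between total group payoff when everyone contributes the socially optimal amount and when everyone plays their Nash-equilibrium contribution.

Each contributed unit returns 2.6/10 = 0.2600 to its contributor — below 1 — so contributing 0 is dominant for every player. At the Nash equilibrium everyone keeps their 38, and the group total is 10 × 38 = 380.
Each contributed unit returns 2.600 to the group as a whole (0.2600 to each of 10 players), which exceeds 1, so the social optimum is full contribution: group total = 2.600 × 380 = 988.00.
Efficiency loss = 988.00 − 380 = 608.00.

608.00 dollars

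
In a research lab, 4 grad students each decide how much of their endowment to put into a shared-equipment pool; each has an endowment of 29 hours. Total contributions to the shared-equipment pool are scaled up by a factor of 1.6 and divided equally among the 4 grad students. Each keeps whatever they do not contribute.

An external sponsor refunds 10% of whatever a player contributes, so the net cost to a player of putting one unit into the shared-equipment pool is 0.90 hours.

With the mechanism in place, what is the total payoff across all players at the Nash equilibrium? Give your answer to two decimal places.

With the mechanism, a contributed unit returns (1.6/4) / 0.90 = 0.4444 per unit of net cost — still below 1 — so contributing 0 remains dominant for every player.
At the Nash equilibrium no one contributes; group total payoff = 4 × 29 = 116.

116.00 hours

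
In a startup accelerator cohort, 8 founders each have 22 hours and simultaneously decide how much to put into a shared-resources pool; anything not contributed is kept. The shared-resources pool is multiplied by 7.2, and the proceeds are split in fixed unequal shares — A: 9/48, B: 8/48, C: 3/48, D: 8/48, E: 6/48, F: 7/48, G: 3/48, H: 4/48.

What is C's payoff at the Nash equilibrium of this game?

For player j, contributing a unit is worthwhile iff 7.2 × (j's share) ≥ 1, i.e. iff j's share is at least 0.1389.
A, B, D and F are above the threshold, contributing 22 each; the remaining 4 contribute 0. Total contributed: 88.
C keeps 22 and receives 7.2 × 88 × 3/48 = 39.60 from the shared-resources pool, for a payoff of 61.60.

61.60 hours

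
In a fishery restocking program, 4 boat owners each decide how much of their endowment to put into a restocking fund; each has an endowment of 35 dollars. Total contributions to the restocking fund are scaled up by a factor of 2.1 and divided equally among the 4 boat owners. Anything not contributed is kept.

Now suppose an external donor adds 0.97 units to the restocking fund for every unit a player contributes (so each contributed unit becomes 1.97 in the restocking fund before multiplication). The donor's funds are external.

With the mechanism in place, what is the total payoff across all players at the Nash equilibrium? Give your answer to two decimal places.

Under the mechanism each unit contributed yields 2.1 × 1.97 / 4 = 1.0343 back to its contributor per unit of net cost, which exceeds 1, making full contribution the dominant choice for everyone.
At the Nash equilibrium everyone contributes 35. Group total payoff = 2.1 × 1.97 × 140 = 579.18.

579.18 dollars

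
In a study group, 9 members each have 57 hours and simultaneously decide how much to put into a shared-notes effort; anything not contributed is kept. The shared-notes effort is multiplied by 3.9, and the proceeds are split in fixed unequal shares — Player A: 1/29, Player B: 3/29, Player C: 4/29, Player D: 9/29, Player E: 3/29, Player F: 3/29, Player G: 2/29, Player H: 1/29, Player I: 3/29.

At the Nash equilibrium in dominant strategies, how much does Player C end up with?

For player j, contributing a unit is worthwhile iff 3.9 × (j's share) ≥ 1, i.e. iff j's share is at least 0.2564.
Only Player D (9/29) clears that bar, contributing 57; the remaining 8 contribute 0. Total contributed: 57.
Player C keeps 57 and receives 3.9 × 57 × 4/29 = 30.66 from the shared-notes effort, for a payoff of 87.66.

87.66 hours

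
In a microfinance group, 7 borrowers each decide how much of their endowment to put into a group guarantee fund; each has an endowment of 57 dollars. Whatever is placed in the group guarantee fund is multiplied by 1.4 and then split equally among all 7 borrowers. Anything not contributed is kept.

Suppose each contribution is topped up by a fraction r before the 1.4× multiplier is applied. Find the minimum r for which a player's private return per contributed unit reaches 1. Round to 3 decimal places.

With matching at rate r, one contributed unit becomes (1 + r) in the group guarantee fund and returns 1.4 × (1 + r) / 7 to the contributor.
Setting this equal to 1: 1 + r = 7/1.4 = 5.0000.
So the minimum matching rate is r = 5.0000 − 1 = 4.000.

4.000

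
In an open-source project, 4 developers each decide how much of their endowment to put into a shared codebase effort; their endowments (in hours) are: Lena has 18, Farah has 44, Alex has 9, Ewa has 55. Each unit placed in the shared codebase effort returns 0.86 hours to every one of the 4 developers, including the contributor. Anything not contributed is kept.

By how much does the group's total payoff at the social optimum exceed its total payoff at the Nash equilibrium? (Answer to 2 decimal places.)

The private return per contributed unit is 0.86 < 1 for everyone, so the Nash equilibrium is zero contribution and the group total is Σ E_j = 18 + 44 + 9 + 55 = 126.
Each contributed unit returns 3.440 to the group, so the social optimum is full contribution by everyone: group total = 3.440 × 126 = 433.44.
Efficiency loss = (3.440 − 1) × 126 = 307.44.

307.44 hours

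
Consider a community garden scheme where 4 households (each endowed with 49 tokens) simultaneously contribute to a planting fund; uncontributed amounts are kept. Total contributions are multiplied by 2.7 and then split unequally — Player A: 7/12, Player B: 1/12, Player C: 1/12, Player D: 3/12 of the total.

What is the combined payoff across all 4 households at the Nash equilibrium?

279.30 tokens

Each unit j contributes comes back to j as 2.7 × (j's share), so j prefers to contribute only if that share exceeds 1/2.7 = 0.3704; otherwise keeping the unit dominates.
Player A alone (share 7/12) is above the threshold, contributing 49; the remaining 3 contribute 0. Total contributed: 49.
The planting fund pays out 2.7 × 49 = 132.30 in total (split across the unequal shares, but the aggregate is all that matters for the group sum).
The 3 free-riders keep 49 each, adding 147. Group total = 147 + 132.30 = 279.30.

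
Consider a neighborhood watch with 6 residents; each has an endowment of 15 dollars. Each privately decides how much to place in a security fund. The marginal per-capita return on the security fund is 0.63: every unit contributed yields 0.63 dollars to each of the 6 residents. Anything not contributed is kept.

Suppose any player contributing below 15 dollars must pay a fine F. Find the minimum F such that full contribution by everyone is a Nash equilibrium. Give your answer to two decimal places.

Given the others contribute fully, the best deviation is to contribute 0 (any partial contribution still incurs the fine and gives up units whose private return 0.63 is below 1).
Deviating from 15 to 0 saves 15 dollars but forfeits the deviator's share of the drop in the security fund: 0.63 × 15 = 9.45.
So the deviation gain is 15 − 9.45 = 5.55, and the fine must be at least 5.55 dollars to wipe it out.

5.55 dollars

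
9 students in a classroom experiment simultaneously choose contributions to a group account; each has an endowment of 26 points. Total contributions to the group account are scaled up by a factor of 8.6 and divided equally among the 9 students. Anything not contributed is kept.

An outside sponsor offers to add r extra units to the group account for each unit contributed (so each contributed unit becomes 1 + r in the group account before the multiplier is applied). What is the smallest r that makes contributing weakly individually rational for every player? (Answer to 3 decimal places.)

0.047

With matching at rate r, one contributed unit becomes (1 + r) in the group account and returns 8.6 × (1 + r) / 9 to the contributor.
Setting this equal to 1: 1 + r = 9/8.6 = 1.0465.
So the minimum matching rate is r = 1.0465 − 1 = 0.047.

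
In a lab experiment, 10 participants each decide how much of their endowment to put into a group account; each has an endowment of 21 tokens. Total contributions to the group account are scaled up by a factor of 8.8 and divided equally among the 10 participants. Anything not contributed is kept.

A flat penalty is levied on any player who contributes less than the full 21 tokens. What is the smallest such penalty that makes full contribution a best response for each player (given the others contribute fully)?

Given the others contribute fully, the best deviation is to contribute 0 (any partial contribution still incurs the fine and gives up units whose private return 0.8800 is below 1).
Deviating from 21 to 0 saves 21 tokens but forfeits the deviator's share of the drop in the group account: 8.8/10 × 21 = 18.48.
So the deviation gain is 21 − 18.48 = 2.52, and the fine must be at least 2.52 tokens to wipe it out.

2.52 tokens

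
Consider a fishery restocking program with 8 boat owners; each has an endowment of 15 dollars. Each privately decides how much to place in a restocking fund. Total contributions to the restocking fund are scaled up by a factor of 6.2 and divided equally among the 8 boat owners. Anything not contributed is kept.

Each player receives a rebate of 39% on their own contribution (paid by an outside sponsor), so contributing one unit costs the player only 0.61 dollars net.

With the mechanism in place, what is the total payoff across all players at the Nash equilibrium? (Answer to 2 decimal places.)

Under the mechanism each unit contributed yields (6.2/8) / 0.61 = 1.2705 back to its contributor per unit of net cost, which exceeds 1, making full contribution the dominant choice for everyone.
So the Nash equilibrium is full contribution by all 8; the group earns 8 × (15 × 0.39 + 6.2 × 15) = 790.80.

790.80 dollars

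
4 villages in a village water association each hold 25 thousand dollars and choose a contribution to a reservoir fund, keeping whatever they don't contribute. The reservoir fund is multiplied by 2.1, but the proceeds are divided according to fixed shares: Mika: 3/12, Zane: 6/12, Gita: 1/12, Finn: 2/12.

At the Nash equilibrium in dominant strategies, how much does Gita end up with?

29.38 thousand dollars

For player j, contributing a unit is worthwhile iff 2.1 × (j's share) ≥ 1, i.e. iff j's share is at least 0.4762.
Only Zane (6/12) clears that bar, contributing 25; the remaining 3 contribute 0. Total contributed: 25.
Gita keeps 25 and receives 2.1 × 25 × 1/12 = 4.38 from the reservoir fund, for a payoff of 29.38.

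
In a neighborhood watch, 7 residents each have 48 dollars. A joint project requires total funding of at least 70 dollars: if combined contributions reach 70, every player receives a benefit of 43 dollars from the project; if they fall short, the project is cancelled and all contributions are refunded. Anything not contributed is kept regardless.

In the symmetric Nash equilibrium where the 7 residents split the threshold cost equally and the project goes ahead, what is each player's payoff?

81 dollars

Equal share of the threshold: 70/7 = 10.
At this profile no one gains by cutting their contribution: any cut drops the total below 70, the project is cancelled, contributions are refunded, and the deviator ends with 48, which is less than 48 − 10 + 43 = 81. Contributing more than 10 just wastes the excess. So contributing exactly 10 is a best response.
Each player's payoff: 48 − 10 + 43 = 81.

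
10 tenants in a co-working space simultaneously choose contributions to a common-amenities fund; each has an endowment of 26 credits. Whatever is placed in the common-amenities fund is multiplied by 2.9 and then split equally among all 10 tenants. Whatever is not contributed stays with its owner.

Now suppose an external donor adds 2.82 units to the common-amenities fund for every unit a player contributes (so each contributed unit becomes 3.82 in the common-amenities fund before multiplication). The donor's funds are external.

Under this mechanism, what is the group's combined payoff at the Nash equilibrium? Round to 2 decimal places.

2880.28 credits

Under the mechanism each unit contributed yields 2.9 × 3.82 / 10 = 1.1078 back to its contributor per unit of net cost, which exceeds 1, making full contribution the dominant choice for everyone.
At the Nash equilibrium everyone contributes 26. Group total payoff = 2.9 × 3.82 × 260 = 2880.28.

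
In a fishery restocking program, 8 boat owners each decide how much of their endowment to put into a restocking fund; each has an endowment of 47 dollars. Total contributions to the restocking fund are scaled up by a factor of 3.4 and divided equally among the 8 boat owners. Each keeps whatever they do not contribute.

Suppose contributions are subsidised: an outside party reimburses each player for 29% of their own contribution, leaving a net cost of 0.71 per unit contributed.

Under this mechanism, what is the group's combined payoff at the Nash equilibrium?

376.00 dollars

With the mechanism, a contributed unit returns (3.4/8) / 0.71 = 0.5986 per unit of net cost — still below 1 — so contributing 0 remains dominant for every player.
At the Nash equilibrium no one contributes; group total payoff = 8 × 47 = 376.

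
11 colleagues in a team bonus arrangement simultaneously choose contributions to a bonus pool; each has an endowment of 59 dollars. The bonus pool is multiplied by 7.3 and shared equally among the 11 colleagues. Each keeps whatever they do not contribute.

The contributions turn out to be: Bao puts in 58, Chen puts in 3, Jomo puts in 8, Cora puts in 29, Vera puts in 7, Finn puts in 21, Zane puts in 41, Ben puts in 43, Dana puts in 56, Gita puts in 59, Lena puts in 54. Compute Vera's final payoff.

303.52 dollars

Total contributed: 58 + 3 + 8 + 29 + 7 + 21 + 41 + 43 + 56 + 59 + 54 = 379.
Each receives 7.3 × 379 / 11 = 251.52 from the bonus pool.
Vera keeps 59 − 7 = 52, so Vera's payoff is 52 + 251.52 = 303.52.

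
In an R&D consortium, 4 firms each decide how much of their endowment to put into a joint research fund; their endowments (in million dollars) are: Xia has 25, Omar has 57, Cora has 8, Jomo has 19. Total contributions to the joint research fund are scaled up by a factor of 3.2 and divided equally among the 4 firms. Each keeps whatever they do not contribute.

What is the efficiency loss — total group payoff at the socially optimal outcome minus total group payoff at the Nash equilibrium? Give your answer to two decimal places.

The private return per contributed unit is 3.2/4 = 0.8000 < 1 for every player regardless of endowment, so the Nash equilibrium is zero contribution and the group total is Σ E_j = 25 + 57 + 8 + 19 = 109.
Each contributed unit returns 3.200 to the group, so the social optimum is full contribution by everyone: group total = 3.200 × 109 = 348.80.
Efficiency loss = (3.200 − 1) × 109 = 239.80.

239.80 million dollars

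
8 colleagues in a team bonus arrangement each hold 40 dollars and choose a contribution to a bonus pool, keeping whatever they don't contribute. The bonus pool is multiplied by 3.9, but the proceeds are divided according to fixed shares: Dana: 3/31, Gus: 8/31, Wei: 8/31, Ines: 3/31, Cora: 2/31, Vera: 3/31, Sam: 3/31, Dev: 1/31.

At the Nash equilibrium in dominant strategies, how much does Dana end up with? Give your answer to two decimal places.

Player j's private return per contributed unit is 3.9 × (j's share). Contributing is weakly dominant for j when that share is at least 1/3.9 = 0.2564, and contributing 0 is dominant otherwise.
Gus and Wei clear that bar, contributing 40 each; the remaining 6 contribute 0. Total contributed: 80.
Dana keeps 40 and receives 3.9 × 80 × 3/31 = 30.19 from the bonus pool, for a payoff of 70.19.

70.19 dollars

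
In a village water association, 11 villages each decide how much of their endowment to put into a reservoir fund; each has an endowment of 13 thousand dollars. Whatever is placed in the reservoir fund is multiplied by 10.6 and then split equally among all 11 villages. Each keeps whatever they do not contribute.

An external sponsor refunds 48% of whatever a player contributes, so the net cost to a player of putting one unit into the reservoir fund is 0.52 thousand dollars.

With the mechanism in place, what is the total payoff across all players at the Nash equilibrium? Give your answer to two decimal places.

The effective private return per unit is now (10.6/11) / 0.52 = 1.8531 > 1, so every player's dominant strategy flips to full contribution.
At the Nash equilibrium everyone contributes 13. Group total payoff = 11 × (13 × 0.48 + 10.6 × 13) = 1584.44.

1584.44 thousand dollars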